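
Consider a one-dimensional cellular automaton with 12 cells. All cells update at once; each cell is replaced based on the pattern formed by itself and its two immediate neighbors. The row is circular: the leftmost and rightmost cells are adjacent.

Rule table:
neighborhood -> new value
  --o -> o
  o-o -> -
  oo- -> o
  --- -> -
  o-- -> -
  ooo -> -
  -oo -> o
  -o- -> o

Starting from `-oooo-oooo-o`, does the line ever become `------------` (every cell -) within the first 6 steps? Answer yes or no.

no

step 1: -o--o-o--o-o
step 2: -o-oo-o-oo-o
step 3: -o-oo-o-oo-o  (fixed point — unchanged through step 6)
step 6 is -o-oo-o-oo-o, still not uniform -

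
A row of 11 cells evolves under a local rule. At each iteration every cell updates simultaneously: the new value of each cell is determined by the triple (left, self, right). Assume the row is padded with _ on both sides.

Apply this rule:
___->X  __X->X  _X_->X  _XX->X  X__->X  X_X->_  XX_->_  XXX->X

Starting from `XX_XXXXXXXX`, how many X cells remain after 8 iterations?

iteration 1: X__XXXXXXX_
iteration 2: XXXXXXXXX_X
iteration 3: XXXXXXXX__X
iteration 4: XXXXXXX_XXX
iteration 5: XXXXXX__XX_
iteration 6: XXXXX_XXX_X
iteration 7: XXXX__XX__X
iteration 8: XXX_XXX_XXX
count of X: 9

9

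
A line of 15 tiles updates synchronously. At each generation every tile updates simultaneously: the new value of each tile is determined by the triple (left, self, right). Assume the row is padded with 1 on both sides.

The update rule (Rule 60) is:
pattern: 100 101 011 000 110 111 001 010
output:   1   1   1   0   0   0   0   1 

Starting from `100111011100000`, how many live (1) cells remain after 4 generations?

010100110010000
111110101011000
000001111110100
100001000001110
count of 1: 5

5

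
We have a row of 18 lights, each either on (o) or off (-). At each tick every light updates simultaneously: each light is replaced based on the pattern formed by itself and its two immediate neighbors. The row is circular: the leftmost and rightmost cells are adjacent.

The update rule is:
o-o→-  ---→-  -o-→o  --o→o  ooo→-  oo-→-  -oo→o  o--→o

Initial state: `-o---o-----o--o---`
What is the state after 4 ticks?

ooo-ooo---oooooo--
o---o--o-oo-----oo
-o-ooooo-o-o---oo-
oo-o-----o-oo-oo-o

oo-o-----o-oo-oo-o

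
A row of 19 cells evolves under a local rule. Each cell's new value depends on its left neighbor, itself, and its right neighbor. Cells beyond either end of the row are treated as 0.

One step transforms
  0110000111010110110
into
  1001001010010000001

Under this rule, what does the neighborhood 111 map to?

1

At position 8 the neighborhood is 111; the next row has 1 there.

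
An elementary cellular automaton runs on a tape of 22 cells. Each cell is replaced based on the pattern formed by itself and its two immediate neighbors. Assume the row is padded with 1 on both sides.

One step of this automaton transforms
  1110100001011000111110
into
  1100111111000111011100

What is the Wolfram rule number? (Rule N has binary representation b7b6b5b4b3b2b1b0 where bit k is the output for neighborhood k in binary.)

151

position 0: 111 → 1  (bit 7 = 1)
position 2: 110 → 0  (bit 6 = 0)
position 3: 101 → 0  (bit 5 = 0)
position 5: 100 → 1  (bit 4 = 1)
position 11: 011 → 0  (bit 3 = 0)
position 4: 010 → 1  (bit 2 = 1)
position 8: 001 → 1  (bit 1 = 1)
position 6: 000 → 1  (bit 0 = 1)
bits b7..b0 = 10010111 = 151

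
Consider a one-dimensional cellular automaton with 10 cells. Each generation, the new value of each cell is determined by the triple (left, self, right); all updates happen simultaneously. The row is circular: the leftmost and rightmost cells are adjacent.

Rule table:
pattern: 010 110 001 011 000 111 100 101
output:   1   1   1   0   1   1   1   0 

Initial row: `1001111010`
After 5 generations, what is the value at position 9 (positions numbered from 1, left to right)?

1

1110111010
0110011010
1011101011
1001101001
1110101110
position 9 holds 1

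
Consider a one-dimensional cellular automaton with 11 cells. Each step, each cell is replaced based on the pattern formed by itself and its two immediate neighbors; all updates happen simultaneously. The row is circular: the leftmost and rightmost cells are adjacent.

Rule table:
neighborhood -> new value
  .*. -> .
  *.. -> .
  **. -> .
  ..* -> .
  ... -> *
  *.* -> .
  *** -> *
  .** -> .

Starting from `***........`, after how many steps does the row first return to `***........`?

4

.*..******.
.....****..
****..**..*
***........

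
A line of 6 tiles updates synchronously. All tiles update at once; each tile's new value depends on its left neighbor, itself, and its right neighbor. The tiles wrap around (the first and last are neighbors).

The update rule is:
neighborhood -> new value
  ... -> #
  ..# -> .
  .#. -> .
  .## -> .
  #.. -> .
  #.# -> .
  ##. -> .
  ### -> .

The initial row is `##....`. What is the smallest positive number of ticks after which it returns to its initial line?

2

...##.
##....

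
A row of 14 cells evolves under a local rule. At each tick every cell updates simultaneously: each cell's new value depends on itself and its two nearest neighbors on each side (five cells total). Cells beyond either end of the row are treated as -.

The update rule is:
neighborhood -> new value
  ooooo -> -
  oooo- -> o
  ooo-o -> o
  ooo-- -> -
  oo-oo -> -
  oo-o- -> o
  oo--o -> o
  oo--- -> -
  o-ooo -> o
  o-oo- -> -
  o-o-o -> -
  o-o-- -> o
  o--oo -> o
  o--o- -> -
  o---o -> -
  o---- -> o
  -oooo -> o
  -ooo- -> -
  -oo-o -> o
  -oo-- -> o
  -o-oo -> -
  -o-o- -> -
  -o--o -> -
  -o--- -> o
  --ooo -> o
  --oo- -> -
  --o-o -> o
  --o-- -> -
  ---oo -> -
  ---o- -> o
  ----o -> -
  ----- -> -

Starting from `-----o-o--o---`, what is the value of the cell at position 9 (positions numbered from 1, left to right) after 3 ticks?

-

----oo-o---oo-
-----oooo---o-
-----ooo---o-o
position 9 holds -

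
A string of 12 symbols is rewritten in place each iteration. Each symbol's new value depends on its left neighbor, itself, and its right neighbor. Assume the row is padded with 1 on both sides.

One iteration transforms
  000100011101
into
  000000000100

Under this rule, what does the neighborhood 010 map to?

At position 3 the neighborhood is 010; the next row has 0 there.

0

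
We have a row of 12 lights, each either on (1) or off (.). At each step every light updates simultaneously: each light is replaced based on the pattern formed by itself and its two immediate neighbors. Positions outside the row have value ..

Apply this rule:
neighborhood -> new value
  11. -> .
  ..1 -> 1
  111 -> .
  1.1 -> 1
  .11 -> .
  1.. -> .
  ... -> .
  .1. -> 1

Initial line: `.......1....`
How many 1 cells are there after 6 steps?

1

step 1: ......11....
step 2: .....1......
step 3: ....11......
step 4: ...1........
step 5: ..11........
step 6: .1..........
count of 1: 1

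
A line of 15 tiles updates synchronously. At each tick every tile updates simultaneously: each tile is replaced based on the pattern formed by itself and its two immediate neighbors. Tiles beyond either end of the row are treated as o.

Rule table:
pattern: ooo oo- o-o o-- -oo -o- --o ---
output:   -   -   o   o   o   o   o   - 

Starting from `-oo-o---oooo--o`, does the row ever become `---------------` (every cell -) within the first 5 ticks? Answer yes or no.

oo-ooo-oo---ooo
--oo--oo-o-oo--
ooo-ooo-oooo-oo
---oo--oo---oo-
o-oo-ooo-o-oo-o
tick 5 is o-oo-ooo-o-oo-o, still not uniform -

no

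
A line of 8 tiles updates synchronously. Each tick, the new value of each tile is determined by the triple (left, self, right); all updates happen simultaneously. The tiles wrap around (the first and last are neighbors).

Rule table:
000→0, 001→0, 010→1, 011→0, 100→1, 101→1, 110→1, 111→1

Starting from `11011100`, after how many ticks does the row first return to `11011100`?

8

tick 1: 01101110
tick 2: 00110111
tick 3: 10011011
tick 4: 11001101
tick 5: 11100110
tick 6: 01110011
tick 7: 10111001
tick 8: 11011100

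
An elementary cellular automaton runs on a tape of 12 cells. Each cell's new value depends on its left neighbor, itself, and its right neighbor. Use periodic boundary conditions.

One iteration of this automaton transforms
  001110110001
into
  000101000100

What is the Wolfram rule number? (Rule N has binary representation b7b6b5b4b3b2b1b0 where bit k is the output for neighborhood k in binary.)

161

position 3: 111 → 1  (bit 7 = 1)
position 4: 110 → 0  (bit 6 = 0)
position 5: 101 → 1  (bit 5 = 1)
position 0: 100 → 0  (bit 4 = 0)
position 2: 011 → 0  (bit 3 = 0)
position 11: 010 → 0  (bit 2 = 0)
position 1: 001 → 0  (bit 1 = 0)
position 9: 000 → 1  (bit 0 = 1)
bits b7..b0 = 10100001 = 161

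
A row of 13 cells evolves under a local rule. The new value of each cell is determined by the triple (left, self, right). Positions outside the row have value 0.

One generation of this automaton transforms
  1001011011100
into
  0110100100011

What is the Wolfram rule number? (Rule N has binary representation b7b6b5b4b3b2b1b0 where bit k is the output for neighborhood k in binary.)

51

position 9: 111 → 0  (bit 7 = 0)
position 6: 110 → 0  (bit 6 = 0)
position 4: 101 → 1  (bit 5 = 1)
position 1: 100 → 1  (bit 4 = 1)
position 5: 011 → 0  (bit 3 = 0)
position 0: 010 → 0  (bit 2 = 0)
position 2: 001 → 1  (bit 1 = 1)
position 12: 000 → 1  (bit 0 = 1)
bits b7..b0 = 00110011 = 51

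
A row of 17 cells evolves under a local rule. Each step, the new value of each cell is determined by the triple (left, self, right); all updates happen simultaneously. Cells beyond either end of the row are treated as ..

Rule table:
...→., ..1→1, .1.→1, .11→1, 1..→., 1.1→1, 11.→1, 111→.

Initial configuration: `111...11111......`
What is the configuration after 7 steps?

1.111.11111......

1.1..11...1......
111.111..11......
1.111.1.111......
111.11111.1......
1.111...111......
111.1..11.1......
1.111.11111......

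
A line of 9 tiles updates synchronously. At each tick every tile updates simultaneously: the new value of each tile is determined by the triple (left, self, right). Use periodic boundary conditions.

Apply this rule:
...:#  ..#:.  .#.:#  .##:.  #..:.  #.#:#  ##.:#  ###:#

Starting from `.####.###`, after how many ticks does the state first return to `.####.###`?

#.####.##
##.####.#
###.####.
.###.####
#.###.###
##.###.##
###.###.#
####.###.
.####.###

9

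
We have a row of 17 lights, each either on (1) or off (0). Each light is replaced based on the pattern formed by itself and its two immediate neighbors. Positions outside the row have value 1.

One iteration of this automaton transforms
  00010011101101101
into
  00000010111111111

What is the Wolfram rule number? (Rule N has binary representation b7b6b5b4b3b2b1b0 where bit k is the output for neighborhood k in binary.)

position 7: 111 → 0  (bit 7 = 0)
position 8: 110 → 1  (bit 6 = 1)
position 9: 101 → 1  (bit 5 = 1)
position 0: 100 → 0  (bit 4 = 0)
position 6: 011 → 1  (bit 3 = 1)
position 3: 010 → 0  (bit 2 = 0)
position 2: 001 → 0  (bit 1 = 0)
position 1: 000 → 0  (bit 0 = 0)
bits b7..b0 = 01101000 = 104

104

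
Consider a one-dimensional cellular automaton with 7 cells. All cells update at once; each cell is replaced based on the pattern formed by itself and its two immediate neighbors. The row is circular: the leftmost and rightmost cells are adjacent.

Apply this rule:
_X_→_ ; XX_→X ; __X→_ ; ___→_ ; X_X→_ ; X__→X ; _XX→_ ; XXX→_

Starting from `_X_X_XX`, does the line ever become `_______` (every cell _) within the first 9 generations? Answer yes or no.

no

generation 1: ______X
generation 2: X______
generation 3: _X_____
generation 4: __X____
generation 5: ___X___
generation 6: ____X__
generation 7: _____X_
generation 8: ______X  (repeats generation 1; period 7)
generation 9: X______
generation 9 is X______, still not uniform _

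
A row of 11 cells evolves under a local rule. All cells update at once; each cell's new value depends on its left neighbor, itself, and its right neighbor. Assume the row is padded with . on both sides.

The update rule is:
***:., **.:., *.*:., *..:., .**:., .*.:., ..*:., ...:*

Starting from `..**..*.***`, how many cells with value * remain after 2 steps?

9

step 1: *..........
step 2: ..*********
count of *: 9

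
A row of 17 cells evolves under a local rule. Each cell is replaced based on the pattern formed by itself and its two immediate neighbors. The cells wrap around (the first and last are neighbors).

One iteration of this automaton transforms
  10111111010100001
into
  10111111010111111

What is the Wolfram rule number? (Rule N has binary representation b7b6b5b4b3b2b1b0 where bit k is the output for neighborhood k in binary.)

223

position 3: 111 → 1  (bit 7 = 1)
position 0: 110 → 1  (bit 6 = 1)
position 1: 101 → 0  (bit 5 = 0)
position 12: 100 → 1  (bit 4 = 1)
position 2: 011 → 1  (bit 3 = 1)
position 9: 010 → 1  (bit 2 = 1)
position 15: 001 → 1  (bit 1 = 1)
position 13: 000 → 1  (bit 0 = 1)
bits b7..b0 = 11011111 = 223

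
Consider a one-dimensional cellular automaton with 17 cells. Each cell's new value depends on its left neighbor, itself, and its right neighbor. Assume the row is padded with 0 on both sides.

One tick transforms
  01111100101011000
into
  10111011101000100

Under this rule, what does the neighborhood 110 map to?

At position 5 the neighborhood is 110; the next row has 0 there.

0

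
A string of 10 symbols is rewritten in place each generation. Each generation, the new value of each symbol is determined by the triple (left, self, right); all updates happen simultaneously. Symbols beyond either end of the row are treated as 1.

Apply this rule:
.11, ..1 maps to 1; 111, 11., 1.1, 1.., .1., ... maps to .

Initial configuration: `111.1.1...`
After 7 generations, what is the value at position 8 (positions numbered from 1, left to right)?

1

.........1
........11
.......11.
......11..
.....11..1
....11..11
...11..11.
position 8 holds 1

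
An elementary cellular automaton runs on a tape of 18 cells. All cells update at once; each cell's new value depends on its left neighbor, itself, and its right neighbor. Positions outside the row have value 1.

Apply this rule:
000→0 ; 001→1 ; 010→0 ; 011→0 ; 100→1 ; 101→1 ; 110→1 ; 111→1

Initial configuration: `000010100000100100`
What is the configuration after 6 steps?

step 1: 100101010001011011
step 2: 111010101010101101
step 3: 111101010101010110
step 4: 111110101010101011
step 5: 111111010101010101
step 6: 111111101010101010

111111101010101010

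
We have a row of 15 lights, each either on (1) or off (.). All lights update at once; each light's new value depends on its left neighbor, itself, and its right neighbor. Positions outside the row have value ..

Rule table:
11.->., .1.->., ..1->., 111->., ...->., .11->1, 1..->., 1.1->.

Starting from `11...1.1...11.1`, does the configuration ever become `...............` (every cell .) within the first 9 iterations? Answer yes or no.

yes

1..........1...
...............
all cells are . at iteration 2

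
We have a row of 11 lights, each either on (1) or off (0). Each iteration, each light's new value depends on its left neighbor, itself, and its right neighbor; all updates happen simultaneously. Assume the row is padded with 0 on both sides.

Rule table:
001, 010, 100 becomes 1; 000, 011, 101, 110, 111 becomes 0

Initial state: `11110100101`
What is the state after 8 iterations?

00100000100

iteration 1: 00000111101
iteration 2: 00001000001
iteration 3: 00011100011
iteration 4: 00100010100
iteration 5: 01110110110
iteration 6: 10000000001
iteration 7: 11000000011
iteration 8: 00100000100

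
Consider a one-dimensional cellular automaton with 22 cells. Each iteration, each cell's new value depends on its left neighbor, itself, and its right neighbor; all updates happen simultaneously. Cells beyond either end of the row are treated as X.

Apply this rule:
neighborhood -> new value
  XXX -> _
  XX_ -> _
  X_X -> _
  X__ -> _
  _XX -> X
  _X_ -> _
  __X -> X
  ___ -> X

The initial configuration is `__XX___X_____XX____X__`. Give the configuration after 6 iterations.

___XXX__XX__XX_____XX_

iteration 1: _XX__XX__XXXXX__XXX__X
iteration 2: _X__XX__XX_____XX___XX
iteration 3: ___XX__XX__XXXXX__XXX_
iteration 4: _XXX__XX__XX_____XX___
iteration 5: _X___XX__XX__XXXXX__XX
iteration 6: ___XXX__XX__XX_____XX_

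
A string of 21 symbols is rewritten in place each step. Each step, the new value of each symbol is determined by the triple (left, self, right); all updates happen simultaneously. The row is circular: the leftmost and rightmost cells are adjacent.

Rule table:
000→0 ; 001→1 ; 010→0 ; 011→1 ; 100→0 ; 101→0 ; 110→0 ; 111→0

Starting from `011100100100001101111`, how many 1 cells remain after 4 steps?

6

step 1: 010001001000011001000
step 2: 100010010000110010000
step 3: 000100100001100100001
step 4: 001001000011001000010
count of 1: 6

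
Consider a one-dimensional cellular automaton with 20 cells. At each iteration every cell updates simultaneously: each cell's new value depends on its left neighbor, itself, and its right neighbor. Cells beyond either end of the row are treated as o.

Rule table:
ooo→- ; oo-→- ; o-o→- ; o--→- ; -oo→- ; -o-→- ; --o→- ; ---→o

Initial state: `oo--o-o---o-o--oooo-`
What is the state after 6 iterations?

--------o-----------
-oooooo---ooooooooo-
--------o-----------  (repeats iteration 1; period 2)
iteration 6: -oooooo---ooooooooo-

-oooooo---ooooooooo-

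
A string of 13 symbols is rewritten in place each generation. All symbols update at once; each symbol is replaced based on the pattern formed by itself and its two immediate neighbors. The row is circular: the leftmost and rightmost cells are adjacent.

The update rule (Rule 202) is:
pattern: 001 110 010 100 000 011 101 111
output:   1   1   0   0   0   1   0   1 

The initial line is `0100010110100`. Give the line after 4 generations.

0100111110100

1000100110000
0001001110001
0010011110010
0100111110100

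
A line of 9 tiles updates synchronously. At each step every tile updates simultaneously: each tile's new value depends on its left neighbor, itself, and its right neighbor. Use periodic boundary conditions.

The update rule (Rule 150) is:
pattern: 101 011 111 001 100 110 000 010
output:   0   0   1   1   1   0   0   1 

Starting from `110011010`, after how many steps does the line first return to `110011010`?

step 1: 001100010
step 2: 010010111
step 3: 011110010
step 4: 101101111
step 5: 000000111
step 6: 100001010
step 7: 110011010

7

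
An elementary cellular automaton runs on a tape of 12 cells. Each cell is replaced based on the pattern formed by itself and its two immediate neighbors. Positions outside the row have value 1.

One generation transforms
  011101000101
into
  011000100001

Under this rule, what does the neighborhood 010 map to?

At position 5 the neighborhood is 010; the next row has 0 there.

0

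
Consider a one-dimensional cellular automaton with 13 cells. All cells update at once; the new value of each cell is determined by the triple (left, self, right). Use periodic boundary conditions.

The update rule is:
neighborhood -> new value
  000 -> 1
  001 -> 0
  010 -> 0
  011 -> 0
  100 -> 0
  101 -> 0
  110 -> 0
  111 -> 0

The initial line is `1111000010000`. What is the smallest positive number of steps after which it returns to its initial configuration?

step 1: 0000011000110
step 2: 1111000010000

2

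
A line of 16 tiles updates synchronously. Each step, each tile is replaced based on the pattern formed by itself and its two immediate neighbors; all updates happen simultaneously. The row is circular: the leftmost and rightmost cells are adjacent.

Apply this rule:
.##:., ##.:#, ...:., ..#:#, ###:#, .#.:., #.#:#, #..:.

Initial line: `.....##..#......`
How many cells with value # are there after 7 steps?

3

....#.#.#.......
...#.#.#........
..#.#.#.........
.#.#.#..........
#.#.#...........
.#.#...........#
#.#...........#.
count of #: 3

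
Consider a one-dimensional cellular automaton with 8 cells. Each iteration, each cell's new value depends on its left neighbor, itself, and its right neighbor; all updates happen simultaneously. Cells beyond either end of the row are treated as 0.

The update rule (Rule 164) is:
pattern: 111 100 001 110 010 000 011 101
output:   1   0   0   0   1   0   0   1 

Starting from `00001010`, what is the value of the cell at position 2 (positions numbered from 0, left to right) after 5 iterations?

00001110
00000100
00000100  (fixed point — unchanged through iteration 5)
position 2 holds 0

0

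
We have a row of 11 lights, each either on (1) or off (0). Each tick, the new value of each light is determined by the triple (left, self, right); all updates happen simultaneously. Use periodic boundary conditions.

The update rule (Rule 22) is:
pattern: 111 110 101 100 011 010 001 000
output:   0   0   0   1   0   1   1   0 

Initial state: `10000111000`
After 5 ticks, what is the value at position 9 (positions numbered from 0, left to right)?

11001000101
00111101100
01000000010
11100000111
00010001000
position 9 holds 0

0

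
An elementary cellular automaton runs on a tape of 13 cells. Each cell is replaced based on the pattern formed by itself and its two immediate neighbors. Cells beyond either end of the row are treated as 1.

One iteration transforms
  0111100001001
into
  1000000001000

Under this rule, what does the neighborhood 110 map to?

At position 4 the neighborhood is 110; the next row has 0 there.

0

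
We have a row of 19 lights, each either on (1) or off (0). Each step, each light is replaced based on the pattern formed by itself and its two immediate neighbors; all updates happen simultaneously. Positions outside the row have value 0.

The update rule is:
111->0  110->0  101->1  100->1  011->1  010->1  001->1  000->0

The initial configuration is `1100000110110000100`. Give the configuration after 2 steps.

1111011011011111001

1010001101101001110
1111011011011111001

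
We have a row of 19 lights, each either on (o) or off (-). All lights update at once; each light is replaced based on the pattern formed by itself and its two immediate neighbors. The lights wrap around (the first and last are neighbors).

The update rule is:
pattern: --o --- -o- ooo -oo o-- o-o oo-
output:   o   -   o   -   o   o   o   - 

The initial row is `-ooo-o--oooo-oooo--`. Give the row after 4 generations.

generation 1: oo--ooooo---oo---o-
generation 2: o-ooo----o-oo-o-ooo
generation 3: -oo--o--oooo-oooo--
generation 4: oo-oooooo---oo---o-

oo-oooooo---oo---o-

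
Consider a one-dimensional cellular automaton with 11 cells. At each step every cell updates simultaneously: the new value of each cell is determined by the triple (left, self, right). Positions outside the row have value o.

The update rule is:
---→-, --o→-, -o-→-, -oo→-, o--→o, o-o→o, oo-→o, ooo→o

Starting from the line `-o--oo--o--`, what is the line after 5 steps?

ooooo-o--oo

o-o--oo--o-
oo-o--oo--o
ooo-o--oo--
oooo-o--oo-
ooooo-o--oo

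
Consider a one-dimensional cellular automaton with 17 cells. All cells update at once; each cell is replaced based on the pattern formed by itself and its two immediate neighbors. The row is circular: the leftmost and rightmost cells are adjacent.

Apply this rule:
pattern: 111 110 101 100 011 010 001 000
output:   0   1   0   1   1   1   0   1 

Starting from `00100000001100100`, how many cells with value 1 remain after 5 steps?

10

10111111101110111
10100000101010100
10111110101010110
10100010101010110
10111010101010110
count of 1: 10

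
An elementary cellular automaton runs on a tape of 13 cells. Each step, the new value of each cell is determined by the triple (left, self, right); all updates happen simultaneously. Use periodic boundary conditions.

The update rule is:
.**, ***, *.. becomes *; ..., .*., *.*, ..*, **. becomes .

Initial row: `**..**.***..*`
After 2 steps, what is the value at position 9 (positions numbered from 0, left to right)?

*.*.*..**.*.*
.....*.*....*
position 9 holds .

.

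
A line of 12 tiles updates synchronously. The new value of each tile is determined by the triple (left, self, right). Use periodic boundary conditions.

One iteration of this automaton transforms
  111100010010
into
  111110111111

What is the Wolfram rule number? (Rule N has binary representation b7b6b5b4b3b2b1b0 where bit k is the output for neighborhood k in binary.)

254

position 1: 111 → 1  (bit 7 = 1)
position 3: 110 → 1  (bit 6 = 1)
position 11: 101 → 1  (bit 5 = 1)
position 4: 100 → 1  (bit 4 = 1)
position 0: 011 → 1  (bit 3 = 1)
position 7: 010 → 1  (bit 2 = 1)
position 6: 001 → 1  (bit 1 = 1)
position 5: 000 → 0  (bit 0 = 0)
bits b7..b0 = 11111110 = 254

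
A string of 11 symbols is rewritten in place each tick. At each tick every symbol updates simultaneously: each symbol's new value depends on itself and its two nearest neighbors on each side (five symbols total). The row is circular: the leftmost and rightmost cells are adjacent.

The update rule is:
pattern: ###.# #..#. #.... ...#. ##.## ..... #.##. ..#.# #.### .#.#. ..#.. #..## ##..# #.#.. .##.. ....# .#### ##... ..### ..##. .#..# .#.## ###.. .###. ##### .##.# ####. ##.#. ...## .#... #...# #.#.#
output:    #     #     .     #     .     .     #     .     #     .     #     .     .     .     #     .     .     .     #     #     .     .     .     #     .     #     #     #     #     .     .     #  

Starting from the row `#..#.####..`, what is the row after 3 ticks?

#.#..#.#..#
##..#.....#
#..##....##

#..##....##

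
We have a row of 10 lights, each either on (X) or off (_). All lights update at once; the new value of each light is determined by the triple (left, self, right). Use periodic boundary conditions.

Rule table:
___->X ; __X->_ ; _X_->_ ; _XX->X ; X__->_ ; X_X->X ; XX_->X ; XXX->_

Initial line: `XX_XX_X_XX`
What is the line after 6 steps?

_XXXXX_XX_
_X___XXXX_
___X_X__X_
XX__X_____
XX____XXX_
XX_XX_X_XX

XX_XX_X_XX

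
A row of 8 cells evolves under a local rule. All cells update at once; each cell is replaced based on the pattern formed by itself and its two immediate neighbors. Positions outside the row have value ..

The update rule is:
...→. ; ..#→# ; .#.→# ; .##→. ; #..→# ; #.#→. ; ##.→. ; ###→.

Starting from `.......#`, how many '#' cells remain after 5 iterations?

5

iteration 1: ......##
iteration 2: .....#..
iteration 3: ....###.
iteration 4: ...#...#
iteration 5: ..###.##
count of #: 5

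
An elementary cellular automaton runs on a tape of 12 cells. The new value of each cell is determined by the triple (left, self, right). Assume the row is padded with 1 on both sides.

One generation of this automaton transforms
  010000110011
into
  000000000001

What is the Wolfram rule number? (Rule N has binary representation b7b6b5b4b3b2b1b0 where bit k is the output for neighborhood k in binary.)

position 11: 111 → 1  (bit 7 = 1)
position 7: 110 → 0  (bit 6 = 0)
position 0: 101 → 0  (bit 5 = 0)
position 2: 100 → 0  (bit 4 = 0)
position 6: 011 → 0  (bit 3 = 0)
position 1: 010 → 0  (bit 2 = 0)
position 5: 001 → 0  (bit 1 = 0)
position 3: 000 → 0  (bit 0 = 0)
bits b7..b0 = 10000000 = 128

128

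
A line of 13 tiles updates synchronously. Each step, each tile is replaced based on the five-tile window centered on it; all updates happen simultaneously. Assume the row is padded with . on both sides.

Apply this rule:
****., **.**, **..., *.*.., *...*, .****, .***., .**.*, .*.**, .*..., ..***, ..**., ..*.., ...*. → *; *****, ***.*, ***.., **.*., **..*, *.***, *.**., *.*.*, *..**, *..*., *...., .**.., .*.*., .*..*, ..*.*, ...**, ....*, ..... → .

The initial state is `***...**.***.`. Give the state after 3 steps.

**.**.***.*.*
***.**.*....*
**.*.*.**..**

**.*.*.**..**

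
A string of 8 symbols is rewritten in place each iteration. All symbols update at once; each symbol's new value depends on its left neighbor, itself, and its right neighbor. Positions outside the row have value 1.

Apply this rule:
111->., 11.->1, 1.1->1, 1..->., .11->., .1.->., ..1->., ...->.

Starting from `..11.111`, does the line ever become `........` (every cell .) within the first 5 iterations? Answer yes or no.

iteration 1: ...11...
iteration 2: ....1...
iteration 3: ........
all cells are . at iteration 3

yes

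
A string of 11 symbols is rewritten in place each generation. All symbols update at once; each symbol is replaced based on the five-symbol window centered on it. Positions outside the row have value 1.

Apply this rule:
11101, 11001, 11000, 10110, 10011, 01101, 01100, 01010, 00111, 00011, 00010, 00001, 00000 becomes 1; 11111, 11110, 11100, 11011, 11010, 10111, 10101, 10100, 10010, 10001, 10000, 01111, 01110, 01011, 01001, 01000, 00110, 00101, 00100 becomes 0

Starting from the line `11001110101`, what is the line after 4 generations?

00111010000
11101000011
00100001110
10000111010

10000111010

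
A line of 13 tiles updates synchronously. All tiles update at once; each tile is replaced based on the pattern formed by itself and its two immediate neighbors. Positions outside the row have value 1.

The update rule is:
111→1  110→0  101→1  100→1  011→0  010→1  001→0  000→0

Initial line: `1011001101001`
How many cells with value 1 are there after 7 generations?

8

0100100011100
1110110001010
1101001001111
1011101100111
0101010010011
1111111011001
1111110100100
count of 1: 8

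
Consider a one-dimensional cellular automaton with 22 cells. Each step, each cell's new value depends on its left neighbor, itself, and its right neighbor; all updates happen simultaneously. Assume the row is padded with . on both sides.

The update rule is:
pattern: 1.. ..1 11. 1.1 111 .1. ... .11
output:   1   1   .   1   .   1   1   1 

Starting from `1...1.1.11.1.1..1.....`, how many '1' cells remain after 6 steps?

111111111.111111111111
1........11...........
1111111111.11111111111
1.........11..........
11111111111.1111111111
1..........11.........
count of 1: 3

3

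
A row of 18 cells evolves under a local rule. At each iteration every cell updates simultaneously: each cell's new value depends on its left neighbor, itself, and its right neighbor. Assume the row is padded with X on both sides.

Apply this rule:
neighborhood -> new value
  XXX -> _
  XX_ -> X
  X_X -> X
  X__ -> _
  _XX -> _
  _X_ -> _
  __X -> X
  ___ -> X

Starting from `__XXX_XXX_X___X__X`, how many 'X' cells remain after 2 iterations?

9

_X__XX__XX__XX__X_
X__X_X_X_X_X_X_X_X
count of X: 9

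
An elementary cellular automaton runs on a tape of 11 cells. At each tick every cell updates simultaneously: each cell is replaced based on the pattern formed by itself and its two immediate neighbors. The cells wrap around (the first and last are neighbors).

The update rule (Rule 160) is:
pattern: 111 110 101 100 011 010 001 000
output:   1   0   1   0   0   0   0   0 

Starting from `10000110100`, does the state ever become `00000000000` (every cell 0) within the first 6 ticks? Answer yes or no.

00000001000
00000000000
all cells are 0 at tick 2

yes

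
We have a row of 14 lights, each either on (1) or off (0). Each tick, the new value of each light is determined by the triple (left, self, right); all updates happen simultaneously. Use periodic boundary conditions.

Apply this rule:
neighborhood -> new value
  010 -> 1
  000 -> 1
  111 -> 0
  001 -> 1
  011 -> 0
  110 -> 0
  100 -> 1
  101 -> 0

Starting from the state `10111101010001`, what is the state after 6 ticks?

11111111000001

00000001011110
11111111000001
00000000111110
11111111000001  (repeats tick 2; period 2)
tick 6: 11111111000001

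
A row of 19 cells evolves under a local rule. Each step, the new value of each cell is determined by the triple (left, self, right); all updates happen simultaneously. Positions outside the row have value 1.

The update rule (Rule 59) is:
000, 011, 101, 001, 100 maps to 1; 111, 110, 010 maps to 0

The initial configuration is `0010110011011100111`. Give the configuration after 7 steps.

step 1: 1101101110110011100
step 2: 0011011001101110011
step 3: 1110110111011001110
step 4: 0001101100110111001
step 5: 1111011011101100111
step 6: 0000110110011011100
step 7: 1111101101110110011

1111101101110110011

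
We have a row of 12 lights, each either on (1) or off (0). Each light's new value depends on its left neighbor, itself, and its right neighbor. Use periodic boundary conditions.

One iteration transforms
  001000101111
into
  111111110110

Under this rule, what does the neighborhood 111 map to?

At position 9 the neighborhood is 111; the next row has 1 there.

1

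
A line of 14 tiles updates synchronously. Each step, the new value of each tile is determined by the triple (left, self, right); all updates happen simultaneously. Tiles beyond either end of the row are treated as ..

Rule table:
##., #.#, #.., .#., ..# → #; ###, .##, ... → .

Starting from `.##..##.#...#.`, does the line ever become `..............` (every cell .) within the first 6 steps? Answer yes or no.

#.###.####.###
##..##...##..#
.###.##.#.####
#..##.####...#
###.##...##.##
..##.##.#.##.#
step 6 is ..##.##.#.##.#, still not uniform .

no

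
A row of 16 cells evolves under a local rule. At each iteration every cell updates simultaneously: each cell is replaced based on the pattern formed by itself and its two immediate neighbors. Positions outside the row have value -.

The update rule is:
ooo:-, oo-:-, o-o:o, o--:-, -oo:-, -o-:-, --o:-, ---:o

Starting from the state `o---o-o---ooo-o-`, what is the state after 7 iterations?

iteration 1: --o--o--o----o--
iteration 2: o---------oo---o
iteration 3: --ooooooo----o--
iteration 4: o---------oo---o  (repeats iteration 2; period 2)
iteration 7: --ooooooo----o--

--ooooooo----o--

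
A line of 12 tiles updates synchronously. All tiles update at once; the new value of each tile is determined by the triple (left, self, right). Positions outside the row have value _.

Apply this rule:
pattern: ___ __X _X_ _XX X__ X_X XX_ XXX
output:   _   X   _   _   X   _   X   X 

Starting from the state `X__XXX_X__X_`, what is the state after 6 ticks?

X_X_X_X__XX_

_XX_XX__XX_X
X_X__XXX_X__
___XX_XX__X_
__X_X__XXX_X
_X___XX_XX__
X_X_X_X__XX_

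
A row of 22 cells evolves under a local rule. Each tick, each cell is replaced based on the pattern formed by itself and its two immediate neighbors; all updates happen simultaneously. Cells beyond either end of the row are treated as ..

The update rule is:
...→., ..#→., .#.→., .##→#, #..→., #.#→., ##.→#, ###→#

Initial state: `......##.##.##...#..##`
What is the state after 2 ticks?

......##.##.##......##

......##.##.##......##
......##.##.##......##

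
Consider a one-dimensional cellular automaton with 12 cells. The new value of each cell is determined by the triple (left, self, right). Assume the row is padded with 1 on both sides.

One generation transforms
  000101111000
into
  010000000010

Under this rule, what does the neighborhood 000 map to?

1

At position 1 the neighborhood is 000; the next row has 1 there.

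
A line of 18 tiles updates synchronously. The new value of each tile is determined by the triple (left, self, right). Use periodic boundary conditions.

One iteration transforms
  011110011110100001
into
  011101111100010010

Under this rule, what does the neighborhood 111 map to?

1

At position 2 the neighborhood is 111; the next row has 1 there.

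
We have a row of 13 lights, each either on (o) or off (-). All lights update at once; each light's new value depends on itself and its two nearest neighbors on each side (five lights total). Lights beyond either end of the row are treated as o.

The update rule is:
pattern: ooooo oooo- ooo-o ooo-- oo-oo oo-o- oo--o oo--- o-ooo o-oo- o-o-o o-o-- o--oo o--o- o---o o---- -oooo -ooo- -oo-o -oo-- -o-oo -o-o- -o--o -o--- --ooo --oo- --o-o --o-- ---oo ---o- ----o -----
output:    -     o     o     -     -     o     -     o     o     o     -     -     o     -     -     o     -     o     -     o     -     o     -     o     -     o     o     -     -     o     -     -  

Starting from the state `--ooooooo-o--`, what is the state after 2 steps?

-o-----ooo--o
o-oo----o--o-

o-oo----o--o-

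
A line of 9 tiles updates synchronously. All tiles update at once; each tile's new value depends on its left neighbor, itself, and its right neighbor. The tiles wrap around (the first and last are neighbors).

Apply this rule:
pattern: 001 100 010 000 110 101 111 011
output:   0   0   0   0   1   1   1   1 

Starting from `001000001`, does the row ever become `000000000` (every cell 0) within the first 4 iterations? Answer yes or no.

000000000
all cells are 0 at iteration 1

yes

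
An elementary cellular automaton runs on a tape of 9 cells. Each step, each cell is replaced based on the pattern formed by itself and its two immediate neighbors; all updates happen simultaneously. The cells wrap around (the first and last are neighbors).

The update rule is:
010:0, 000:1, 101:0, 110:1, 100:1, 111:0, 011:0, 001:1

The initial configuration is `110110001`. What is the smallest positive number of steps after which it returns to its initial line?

18

010011110
101100011
100111100
011000111
001111001
110001110
011110010
100011101
111100100
000111011
111001001
001110110
110010011
011101100
100100111
111011000
001001111
110110001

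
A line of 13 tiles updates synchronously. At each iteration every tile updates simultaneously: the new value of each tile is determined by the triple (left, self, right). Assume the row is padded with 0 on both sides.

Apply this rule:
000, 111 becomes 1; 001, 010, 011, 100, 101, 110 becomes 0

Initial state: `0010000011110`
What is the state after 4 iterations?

0011110011001

1000111001100
0010010000001
1000000111100
0011110011001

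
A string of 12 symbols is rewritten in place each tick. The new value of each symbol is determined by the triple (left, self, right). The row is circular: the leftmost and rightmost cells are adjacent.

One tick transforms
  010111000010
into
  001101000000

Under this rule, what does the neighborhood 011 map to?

1

At position 3 the neighborhood is 011; the next row has 1 there.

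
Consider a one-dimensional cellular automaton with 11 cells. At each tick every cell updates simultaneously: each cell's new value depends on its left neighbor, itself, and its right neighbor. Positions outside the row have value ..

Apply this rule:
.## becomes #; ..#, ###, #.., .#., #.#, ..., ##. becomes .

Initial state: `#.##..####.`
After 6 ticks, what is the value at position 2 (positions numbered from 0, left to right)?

..#...#....
...........
...........  (fixed point — unchanged through tick 6)
position 2 holds .

.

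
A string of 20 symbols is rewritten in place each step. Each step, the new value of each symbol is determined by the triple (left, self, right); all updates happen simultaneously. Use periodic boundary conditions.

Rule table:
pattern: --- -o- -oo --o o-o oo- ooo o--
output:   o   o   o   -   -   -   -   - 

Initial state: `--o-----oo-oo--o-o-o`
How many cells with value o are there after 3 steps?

9

step 1: --o-ooo-o--o---o-o-o
step 2: --o-o---o--o-o-o-o-o
step 3: --o-o-o-o--o-o-o-o-o
count of o: 9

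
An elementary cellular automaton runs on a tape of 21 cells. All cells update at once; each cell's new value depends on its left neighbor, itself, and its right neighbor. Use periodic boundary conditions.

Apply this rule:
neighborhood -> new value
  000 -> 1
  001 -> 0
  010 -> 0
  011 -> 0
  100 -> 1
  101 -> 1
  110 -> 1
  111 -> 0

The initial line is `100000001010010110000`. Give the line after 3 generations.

generation 1: 011111100101001011110
generation 2: 000000110010100100011
generation 3: 111110011001010011001

111110011001010011001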